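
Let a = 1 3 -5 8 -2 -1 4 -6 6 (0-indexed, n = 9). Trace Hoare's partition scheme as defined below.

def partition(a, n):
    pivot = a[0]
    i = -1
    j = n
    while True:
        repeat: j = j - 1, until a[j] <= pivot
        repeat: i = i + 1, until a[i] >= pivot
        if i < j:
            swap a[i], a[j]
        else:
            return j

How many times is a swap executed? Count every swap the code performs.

pivot = a[0] = 1; i = -1, j = 9
j→7 (a[7]=-6≤1), i→0 (a[0]=1≥1); i<j, swap → -6 3 -5 8 -2 -1 4 1 6
j→5 (a[5]=-1≤1), i→1 (a[1]=3≥1); i<j, swap → -6 -1 -5 8 -2 3 4 1 6
j→4 (a[4]=-2≤1), i→3 (a[3]=8≥1); i<j, swap → -6 -1 -5 -2 8 3 4 1 6
j→3, i→4; i≥j, return j=3. a = -6 -1 -5 -2 8 3 4 1 6

3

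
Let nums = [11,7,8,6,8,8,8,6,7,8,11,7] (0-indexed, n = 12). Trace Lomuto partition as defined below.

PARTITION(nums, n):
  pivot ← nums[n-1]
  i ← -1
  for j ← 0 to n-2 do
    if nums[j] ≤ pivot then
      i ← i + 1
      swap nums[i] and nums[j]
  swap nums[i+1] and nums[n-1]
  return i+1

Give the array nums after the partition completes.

[7,6,6,7,7,8,8,8,11,8,11,8]

pivot = nums[11] = 7; i = -1
j=0: nums[0]=11 > 7 → no swap
j=1: nums[1]=7 ≤ 7 → i=0, swap nums[0],nums[1] → [7,11,8,6,8,8,8,6,7,8,11,7]
j=2: nums[2]=8 > 7 → no swap
j=3: nums[3]=6 ≤ 7 → i=1, swap nums[1],nums[3] → [7,6,8,11,8,8,8,6,7,8,11,7]
j=4: nums[4]=8 > 7 → no swap
j=5: nums[5]=8 > 7 → no swap
j=6: nums[6]=8 > 7 → no swap
j=7: nums[7]=6 ≤ 7 → i=2, swap nums[2],nums[7] → [7,6,6,11,8,8,8,8,7,8,11,7]
j=8: nums[8]=7 ≤ 7 → i=3, swap nums[3],nums[8] → [7,6,6,7,8,8,8,8,11,8,11,7]
j=9: nums[9]=8 > 7 → no swap
j=10: nums[10]=11 > 7 → no swap
final swap nums[4],nums[11] → [7,6,6,7,7,8,8,8,11,8,11,8]; return 4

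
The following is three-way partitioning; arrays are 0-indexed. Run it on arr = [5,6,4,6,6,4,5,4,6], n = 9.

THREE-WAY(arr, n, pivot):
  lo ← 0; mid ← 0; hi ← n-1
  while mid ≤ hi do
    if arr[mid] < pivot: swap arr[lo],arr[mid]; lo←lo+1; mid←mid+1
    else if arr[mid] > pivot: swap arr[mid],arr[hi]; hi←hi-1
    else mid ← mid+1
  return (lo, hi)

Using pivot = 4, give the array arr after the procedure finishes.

[4,4,4,6,6,5,6,6,5]

pivot = 4; lo=0, mid=0, hi=8
arr[mid]=5>4: swap arr[0],arr[8]; hi=7 → [6,6,4,6,6,4,5,4,5]
arr[mid]=6>4: swap arr[0],arr[7]; hi=6 → [4,6,4,6,6,4,5,6,5]
arr[mid]=4=4: mid=1
arr[mid]=6>4: swap arr[1],arr[6]; hi=5 → [4,5,4,6,6,4,6,6,5]
arr[mid]=5>4: swap arr[1],arr[5]; hi=4 → [4,4,4,6,6,5,6,6,5]
arr[mid]=4=4: mid=2
arr[mid]=4=4: mid=3
arr[mid]=6>4: swap arr[3],arr[4]; hi=3 → [4,4,4,6,6,5,6,6,5]
arr[mid]=6>4: swap arr[3],arr[3]; hi=2 → [4,4,4,6,6,5,6,6,5]
end: lo=0, hi=2; arr = [4,4,4,6,6,5,6,6,5]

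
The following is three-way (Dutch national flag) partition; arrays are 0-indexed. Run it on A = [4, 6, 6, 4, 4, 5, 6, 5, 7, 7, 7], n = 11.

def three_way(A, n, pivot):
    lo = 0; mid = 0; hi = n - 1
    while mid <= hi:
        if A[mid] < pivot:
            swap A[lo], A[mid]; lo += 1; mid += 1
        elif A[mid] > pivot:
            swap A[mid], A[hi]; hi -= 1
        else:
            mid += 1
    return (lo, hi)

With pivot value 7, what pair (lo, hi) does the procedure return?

lo=0 mid=0 hi=10
4<7: swap(0,0), lo=1 mid=1 ⇒ [4, 6, 6, 4, 4, 5, 6, 5, 7, 7, 7]
6<7: swap(1,1), lo=2 mid=2 ⇒ [4, 6, 6, 4, 4, 5, 6, 5, 7, 7, 7]
6<7: swap(2,2), lo=3 mid=3 ⇒ [4, 6, 6, 4, 4, 5, 6, 5, 7, 7, 7]
4<7: swap(3,3), lo=4 mid=4 ⇒ [4, 6, 6, 4, 4, 5, 6, 5, 7, 7, 7]
4<7: swap(4,4), lo=5 mid=5 ⇒ [4, 6, 6, 4, 4, 5, 6, 5, 7, 7, 7]
5<7: swap(5,5), lo=6 mid=6 ⇒ [4, 6, 6, 4, 4, 5, 6, 5, 7, 7, 7]
6<7: swap(6,6), lo=7 mid=7 ⇒ [4, 6, 6, 4, 4, 5, 6, 5, 7, 7, 7]
5<7: swap(7,7), lo=8 mid=8 ⇒ [4, 6, 6, 4, 4, 5, 6, 5, 7, 7, 7]
7=7: mid=9
7=7: mid=10
7=7: mid=11
done. lo=8 hi=10; A=[4, 6, 6, 4, 4, 5, 6, 5, 7, 7, 7]

(8, 10)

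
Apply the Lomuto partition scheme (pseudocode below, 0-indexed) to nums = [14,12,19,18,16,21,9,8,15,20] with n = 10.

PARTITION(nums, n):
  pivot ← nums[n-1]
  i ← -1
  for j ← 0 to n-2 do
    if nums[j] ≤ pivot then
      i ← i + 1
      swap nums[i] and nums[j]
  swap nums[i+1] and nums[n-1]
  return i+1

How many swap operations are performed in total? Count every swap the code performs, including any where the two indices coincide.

9

pivot=20, i=-1
j=0: 14≤20, i=0, swap(0,0) ⇒ [14,12,19,18,16,21,9,8,15,20]
j=1: 12≤20, i=1, swap(1,1) ⇒ [14,12,19,18,16,21,9,8,15,20]
j=2: 19≤20, i=2, swap(2,2) ⇒ [14,12,19,18,16,21,9,8,15,20]
j=3: 18≤20, i=3, swap(3,3) ⇒ [14,12,19,18,16,21,9,8,15,20]
j=4: 16≤20, i=4, swap(4,4) ⇒ [14,12,19,18,16,21,9,8,15,20]
j=5: 21>20, skip
j=6: 9≤20, i=5, swap(5,6) ⇒ [14,12,19,18,16,9,21,8,15,20]
j=7: 8≤20, i=6, swap(6,7) ⇒ [14,12,19,18,16,9,8,21,15,20]
j=8: 15≤20, i=7, swap(7,8) ⇒ [14,12,19,18,16,9,8,15,21,20]
swap(8,9) ⇒ [14,12,19,18,16,9,8,15,20,21]; return 8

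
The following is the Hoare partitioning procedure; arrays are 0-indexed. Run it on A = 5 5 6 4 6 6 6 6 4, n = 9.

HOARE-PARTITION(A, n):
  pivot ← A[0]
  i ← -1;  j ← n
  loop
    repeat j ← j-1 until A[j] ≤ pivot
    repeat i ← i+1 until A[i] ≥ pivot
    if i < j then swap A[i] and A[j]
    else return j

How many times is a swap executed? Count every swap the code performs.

2

pivot = A[0] = 5; i = -1, j = 9
j→8 (A[8]=4≤5), i→0 (A[0]=5≥5); i<j, swap → 4 5 6 4 6 6 6 6 5
j→3 (A[3]=4≤5), i→1 (A[1]=5≥5); i<j, swap → 4 4 6 5 6 6 6 6 5
j→1, i→2; i≥j, return j=1. A = 4 4 6 5 6 6 6 6 5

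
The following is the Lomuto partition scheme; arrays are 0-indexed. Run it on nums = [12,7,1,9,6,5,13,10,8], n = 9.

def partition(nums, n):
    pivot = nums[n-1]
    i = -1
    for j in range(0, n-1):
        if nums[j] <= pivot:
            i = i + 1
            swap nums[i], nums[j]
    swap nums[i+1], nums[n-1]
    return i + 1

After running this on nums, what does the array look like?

[7,1,6,5,8,9,13,10,12]

pivot = nums[8] = 8; i = -1
j=0: nums[0]=12 > 8 → no swap
j=1: nums[1]=7 ≤ 8 → i=0, swap nums[0],nums[1] → [7,12,1,9,6,5,13,10,8]
j=2: nums[2]=1 ≤ 8 → i=1, swap nums[1],nums[2] → [7,1,12,9,6,5,13,10,8]
j=3: nums[3]=9 > 8 → no swap
j=4: nums[4]=6 ≤ 8 → i=2, swap nums[2],nums[4] → [7,1,6,9,12,5,13,10,8]
j=5: nums[5]=5 ≤ 8 → i=3, swap nums[3],nums[5] → [7,1,6,5,12,9,13,10,8]
j=6: nums[6]=13 > 8 → no swap
j=7: nums[7]=10 > 8 → no swap
final swap nums[4],nums[8] → [7,1,6,5,8,9,13,10,12]; return 4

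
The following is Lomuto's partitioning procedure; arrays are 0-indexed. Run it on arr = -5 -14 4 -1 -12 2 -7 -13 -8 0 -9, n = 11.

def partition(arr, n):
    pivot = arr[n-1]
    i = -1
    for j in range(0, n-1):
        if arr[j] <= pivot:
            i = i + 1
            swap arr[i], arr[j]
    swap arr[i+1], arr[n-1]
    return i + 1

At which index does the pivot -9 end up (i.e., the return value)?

3

pivot = arr[10] = -9; i = -1
j=0: arr[0]=-5 > -9 → no swap
j=1: arr[1]=-14 ≤ -9 → i=0, swap arr[0],arr[1] → -14 -5 4 -1 -12 2 -7 -13 -8 0 -9
j=2: arr[2]=4 > -9 → no swap
j=3: arr[3]=-1 > -9 → no swap
j=4: arr[4]=-12 ≤ -9 → i=1, swap arr[1],arr[4] → -14 -12 4 -1 -5 2 -7 -13 -8 0 -9
j=5: arr[5]=2 > -9 → no swap
j=6: arr[6]=-7 > -9 → no swap
j=7: arr[7]=-13 ≤ -9 → i=2, swap arr[2],arr[7] → -14 -12 -13 -1 -5 2 -7 4 -8 0 -9
j=8: arr[8]=-8 > -9 → no swap
j=9: arr[9]=0 > -9 → no swap
final swap arr[3],arr[10] → -14 -12 -13 -9 -5 2 -7 4 -8 0 -1; return 3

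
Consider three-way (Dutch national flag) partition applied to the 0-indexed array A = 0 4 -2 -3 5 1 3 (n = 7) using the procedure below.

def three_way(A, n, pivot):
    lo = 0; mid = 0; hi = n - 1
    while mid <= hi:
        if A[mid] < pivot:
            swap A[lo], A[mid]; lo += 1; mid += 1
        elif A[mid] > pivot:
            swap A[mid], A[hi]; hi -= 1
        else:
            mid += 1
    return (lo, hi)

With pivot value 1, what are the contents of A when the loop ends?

pivot = 1; lo=0, mid=0, hi=6
A[mid]=0<1: swap A[0],A[0]; lo=1,mid=1 → 0 4 -2 -3 5 1 3
A[mid]=4>1: swap A[1],A[6]; hi=5 → 0 3 -2 -3 5 1 4
A[mid]=3>1: swap A[1],A[5]; hi=4 → 0 1 -2 -3 5 3 4
A[mid]=1=1: mid=2
A[mid]=-2<1: swap A[1],A[2]; lo=2,mid=3 → 0 -2 1 -3 5 3 4
A[mid]=-3<1: swap A[2],A[3]; lo=3,mid=4 → 0 -2 -3 1 5 3 4
A[mid]=5>1: swap A[4],A[4]; hi=3 → 0 -2 -3 1 5 3 4
end: lo=3, hi=3; A = 0 -2 -3 1 5 3 4

0 -2 -3 1 5 3 4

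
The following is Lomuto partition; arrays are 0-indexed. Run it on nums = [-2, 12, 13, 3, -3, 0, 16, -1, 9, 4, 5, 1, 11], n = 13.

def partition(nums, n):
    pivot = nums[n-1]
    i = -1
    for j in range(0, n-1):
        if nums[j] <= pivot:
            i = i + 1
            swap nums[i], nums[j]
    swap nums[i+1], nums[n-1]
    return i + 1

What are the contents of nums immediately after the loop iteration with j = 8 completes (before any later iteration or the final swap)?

pivot=11, i=-1
j=0: -2≤11, i=0, swap(0,0) ⇒ [-2, 12, 13, 3, -3, 0, 16, -1, 9, 4, 5, 1, 11]
j=1: 12>11, skip
j=2: 13>11, skip
j=3: 3≤11, i=1, swap(1,3) ⇒ [-2, 3, 13, 12, -3, 0, 16, -1, 9, 4, 5, 1, 11]
j=4: -3≤11, i=2, swap(2,4) ⇒ [-2, 3, -3, 12, 13, 0, 16, -1, 9, 4, 5, 1, 11]
j=5: 0≤11, i=3, swap(3,5) ⇒ [-2, 3, -3, 0, 13, 12, 16, -1, 9, 4, 5, 1, 11]
j=6: 16>11, skip
j=7: -1≤11, i=4, swap(4,7) ⇒ [-2, 3, -3, 0, -1, 12, 16, 13, 9, 4, 5, 1, 11]
j=8: 9≤11, i=5, swap(5,8) ⇒ [-2, 3, -3, 0, -1, 9, 16, 13, 12, 4, 5, 1, 11]
(after j=8) nums = [-2, 3, -3, 0, -1, 9, 16, 13, 12, 4, 5, 1, 11]

[-2, 3, -3, 0, -1, 9, 16, 13, 12, 4, 5, 1, 11]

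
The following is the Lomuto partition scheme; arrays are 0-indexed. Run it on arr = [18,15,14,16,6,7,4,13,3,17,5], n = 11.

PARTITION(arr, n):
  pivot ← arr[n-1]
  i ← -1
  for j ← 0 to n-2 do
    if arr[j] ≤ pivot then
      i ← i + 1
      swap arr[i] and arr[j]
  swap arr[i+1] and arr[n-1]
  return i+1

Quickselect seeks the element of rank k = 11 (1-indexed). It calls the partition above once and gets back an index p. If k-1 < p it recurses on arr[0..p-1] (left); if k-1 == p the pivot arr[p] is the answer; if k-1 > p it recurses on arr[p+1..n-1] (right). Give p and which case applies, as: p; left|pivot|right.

2; right

pivot = arr[10] = 5; i = -1
j=0: arr[0]=18 > 5 → no swap
j=1: arr[1]=15 > 5 → no swap
j=2: arr[2]=14 > 5 → no swap
j=3: arr[3]=16 > 5 → no swap
j=4: arr[4]=6 > 5 → no swap
j=5: arr[5]=7 > 5 → no swap
j=6: arr[6]=4 ≤ 5 → i=0, swap arr[0],arr[6] → [4,15,14,16,6,7,18,13,3,17,5]
j=7: arr[7]=13 > 5 → no swap
j=8: arr[8]=3 ≤ 5 → i=1, swap arr[1],arr[8] → [4,3,14,16,6,7,18,13,15,17,5]
j=9: arr[9]=17 > 5 → no swap
final swap arr[2],arr[10] → [4,3,5,16,6,7,18,13,15,17,14]; return 2
p = 2; k-1 = 10 > 2 ⇒ right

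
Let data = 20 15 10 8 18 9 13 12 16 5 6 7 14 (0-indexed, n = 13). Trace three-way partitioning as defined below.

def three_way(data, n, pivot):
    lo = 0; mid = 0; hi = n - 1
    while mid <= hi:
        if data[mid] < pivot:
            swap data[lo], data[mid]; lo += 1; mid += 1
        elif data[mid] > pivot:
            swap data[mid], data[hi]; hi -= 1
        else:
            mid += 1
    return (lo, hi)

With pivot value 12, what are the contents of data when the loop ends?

7 6 10 8 5 9 12 16 13 18 15 14 20

lo=0 mid=0 hi=12
20>12: swap(0,12), hi=11 ⇒ 14 15 10 8 18 9 13 12 16 5 6 7 20
14>12: swap(0,11), hi=10 ⇒ 7 15 10 8 18 9 13 12 16 5 6 14 20
7<12: swap(0,0), lo=1 mid=1 ⇒ 7 15 10 8 18 9 13 12 16 5 6 14 20
15>12: swap(1,10), hi=9 ⇒ 7 6 10 8 18 9 13 12 16 5 15 14 20
6<12: swap(1,1), lo=2 mid=2 ⇒ 7 6 10 8 18 9 13 12 16 5 15 14 20
10<12: swap(2,2), lo=3 mid=3 ⇒ 7 6 10 8 18 9 13 12 16 5 15 14 20
8<12: swap(3,3), lo=4 mid=4 ⇒ 7 6 10 8 18 9 13 12 16 5 15 14 20
18>12: swap(4,9), hi=8 ⇒ 7 6 10 8 5 9 13 12 16 18 15 14 20
5<12: swap(4,4), lo=5 mid=5 ⇒ 7 6 10 8 5 9 13 12 16 18 15 14 20
9<12: swap(5,5), lo=6 mid=6 ⇒ 7 6 10 8 5 9 13 12 16 18 15 14 20
13>12: swap(6,8), hi=7 ⇒ 7 6 10 8 5 9 16 12 13 18 15 14 20
16>12: swap(6,7), hi=6 ⇒ 7 6 10 8 5 9 12 16 13 18 15 14 20
12=12: mid=7
done. lo=6 hi=6; data=7 6 10 8 5 9 12 16 13 18 15 14 20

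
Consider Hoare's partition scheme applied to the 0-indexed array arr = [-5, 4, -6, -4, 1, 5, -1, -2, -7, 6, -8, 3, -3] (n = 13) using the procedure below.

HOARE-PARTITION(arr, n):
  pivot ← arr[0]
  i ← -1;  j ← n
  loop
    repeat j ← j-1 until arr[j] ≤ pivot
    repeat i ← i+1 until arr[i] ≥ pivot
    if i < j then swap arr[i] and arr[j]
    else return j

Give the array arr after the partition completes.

[-8, -7, -6, -4, 1, 5, -1, -2, 4, 6, -5, 3, -3]

pivot=-5
j stops at 10 (-8), i stops at 0 (-5); swap ⇒ [-8, 4, -6, -4, 1, 5, -1, -2, -7, 6, -5, 3, -3]
j stops at 8 (-7), i stops at 1 (4); swap ⇒ [-8, -7, -6, -4, 1, 5, -1, -2, 4, 6, -5, 3, -3]
j stops at 2, i stops at 3; i≥j ⇒ return 2. arr=[-8, -7, -6, -4, 1, 5, -1, -2, 4, 6, -5, 3, -3]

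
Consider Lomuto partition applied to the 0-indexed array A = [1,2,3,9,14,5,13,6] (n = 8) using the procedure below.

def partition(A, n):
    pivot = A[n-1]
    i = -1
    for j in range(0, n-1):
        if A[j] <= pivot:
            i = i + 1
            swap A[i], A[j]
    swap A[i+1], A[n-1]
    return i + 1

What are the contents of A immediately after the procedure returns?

[1,2,3,5,6,9,13,14]

pivot = A[7] = 6; i = -1
j=0: A[0]=1 ≤ 6 → i=0, swap A[0],A[0] (no change) → [1,2,3,9,14,5,13,6]
j=1: A[1]=2 ≤ 6 → i=1, swap A[1],A[1] (no change) → [1,2,3,9,14,5,13,6]
j=2: A[2]=3 ≤ 6 → i=2, swap A[2],A[2] (no change) → [1,2,3,9,14,5,13,6]
j=3: A[3]=9 > 6 → no swap
j=4: A[4]=14 > 6 → no swap
j=5: A[5]=5 ≤ 6 → i=3, swap A[3],A[5] → [1,2,3,5,14,9,13,6]
j=6: A[6]=13 > 6 → no swap
final swap A[4],A[7] → [1,2,3,5,6,9,13,14]; return 4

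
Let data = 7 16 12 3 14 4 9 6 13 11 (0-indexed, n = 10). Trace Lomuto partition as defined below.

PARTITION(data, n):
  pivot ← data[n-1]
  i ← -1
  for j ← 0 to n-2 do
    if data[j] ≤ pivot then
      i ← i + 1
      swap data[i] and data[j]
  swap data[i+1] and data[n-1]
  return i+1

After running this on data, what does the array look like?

pivot=11, i=-1
j=0: 7≤11, i=0, swap(0,0) ⇒ 7 16 12 3 14 4 9 6 13 11
j=1: 16>11, skip
j=2: 12>11, skip
j=3: 3≤11, i=1, swap(1,3) ⇒ 7 3 12 16 14 4 9 6 13 11
j=4: 14>11, skip
j=5: 4≤11, i=2, swap(2,5) ⇒ 7 3 4 16 14 12 9 6 13 11
j=6: 9≤11, i=3, swap(3,6) ⇒ 7 3 4 9 14 12 16 6 13 11
j=7: 6≤11, i=4, swap(4,7) ⇒ 7 3 4 9 6 12 16 14 13 11
j=8: 13>11, skip
swap(5,9) ⇒ 7 3 4 9 6 11 16 14 13 12; return 5

7 3 4 9 6 11 16 14 13 12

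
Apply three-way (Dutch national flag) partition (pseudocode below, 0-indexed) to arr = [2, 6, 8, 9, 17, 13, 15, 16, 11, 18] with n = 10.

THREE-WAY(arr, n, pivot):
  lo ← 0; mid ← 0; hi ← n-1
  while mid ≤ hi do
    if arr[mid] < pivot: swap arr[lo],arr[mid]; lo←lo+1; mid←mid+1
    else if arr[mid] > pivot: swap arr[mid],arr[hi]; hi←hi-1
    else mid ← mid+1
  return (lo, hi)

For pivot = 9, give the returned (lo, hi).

(3, 3)

pivot = 9; lo=0, mid=0, hi=9
arr[mid]=2<9: swap arr[0],arr[0]; lo=1,mid=1 → [2, 6, 8, 9, 17, 13, 15, 16, 11, 18]
arr[mid]=6<9: swap arr[1],arr[1]; lo=2,mid=2 → [2, 6, 8, 9, 17, 13, 15, 16, 11, 18]
arr[mid]=8<9: swap arr[2],arr[2]; lo=3,mid=3 → [2, 6, 8, 9, 17, 13, 15, 16, 11, 18]
arr[mid]=9=9: mid=4
arr[mid]=17>9: swap arr[4],arr[9]; hi=8 → [2, 6, 8, 9, 18, 13, 15, 16, 11, 17]
arr[mid]=18>9: swap arr[4],arr[8]; hi=7 → [2, 6, 8, 9, 11, 13, 15, 16, 18, 17]
arr[mid]=11>9: swap arr[4],arr[7]; hi=6 → [2, 6, 8, 9, 16, 13, 15, 11, 18, 17]
arr[mid]=16>9: swap arr[4],arr[6]; hi=5 → [2, 6, 8, 9, 15, 13, 16, 11, 18, 17]
arr[mid]=15>9: swap arr[4],arr[5]; hi=4 → [2, 6, 8, 9, 13, 15, 16, 11, 18, 17]
arr[mid]=13>9: swap arr[4],arr[4]; hi=3 → [2, 6, 8, 9, 13, 15, 16, 11, 18, 17]
end: lo=3, hi=3; arr = [2, 6, 8, 9, 13, 15, 16, 11, 18, 17]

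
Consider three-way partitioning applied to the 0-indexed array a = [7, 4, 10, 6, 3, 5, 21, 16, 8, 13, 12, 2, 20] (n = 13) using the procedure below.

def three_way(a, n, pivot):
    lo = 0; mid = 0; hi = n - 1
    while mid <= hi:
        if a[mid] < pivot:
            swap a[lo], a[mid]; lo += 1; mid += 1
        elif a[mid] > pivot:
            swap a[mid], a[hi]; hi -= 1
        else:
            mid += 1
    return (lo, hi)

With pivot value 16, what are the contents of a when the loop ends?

pivot = 16; lo=0, mid=0, hi=12
a[mid]=7<16: swap a[0],a[0]; lo=1,mid=1 → [7, 4, 10, 6, 3, 5, 21, 16, 8, 13, 12, 2, 20]
a[mid]=4<16: swap a[1],a[1]; lo=2,mid=2 → [7, 4, 10, 6, 3, 5, 21, 16, 8, 13, 12, 2, 20]
a[mid]=10<16: swap a[2],a[2]; lo=3,mid=3 → [7, 4, 10, 6, 3, 5, 21, 16, 8, 13, 12, 2, 20]
a[mid]=6<16: swap a[3],a[3]; lo=4,mid=4 → [7, 4, 10, 6, 3, 5, 21, 16, 8, 13, 12, 2, 20]
a[mid]=3<16: swap a[4],a[4]; lo=5,mid=5 → [7, 4, 10, 6, 3, 5, 21, 16, 8, 13, 12, 2, 20]
a[mid]=5<16: swap a[5],a[5]; lo=6,mid=6 → [7, 4, 10, 6, 3, 5, 21, 16, 8, 13, 12, 2, 20]
a[mid]=21>16: swap a[6],a[12]; hi=11 → [7, 4, 10, 6, 3, 5, 20, 16, 8, 13, 12, 2, 21]
a[mid]=20>16: swap a[6],a[11]; hi=10 → [7, 4, 10, 6, 3, 5, 2, 16, 8, 13, 12, 20, 21]
a[mid]=2<16: swap a[6],a[6]; lo=7,mid=7 → [7, 4, 10, 6, 3, 5, 2, 16, 8, 13, 12, 20, 21]
a[mid]=16=16: mid=8
a[mid]=8<16: swap a[7],a[8]; lo=8,mid=9 → [7, 4, 10, 6, 3, 5, 2, 8, 16, 13, 12, 20, 21]
a[mid]=13<16: swap a[8],a[9]; lo=9,mid=10 → [7, 4, 10, 6, 3, 5, 2, 8, 13, 16, 12, 20, 21]
a[mid]=12<16: swap a[9],a[10]; lo=10,mid=11 → [7, 4, 10, 6, 3, 5, 2, 8, 13, 12, 16, 20, 21]
end: lo=10, hi=10; a = [7, 4, 10, 6, 3, 5, 2, 8, 13, 12, 16, 20, 21]

[7, 4, 10, 6, 3, 5, 2, 8, 13, 12, 16, 20, 21]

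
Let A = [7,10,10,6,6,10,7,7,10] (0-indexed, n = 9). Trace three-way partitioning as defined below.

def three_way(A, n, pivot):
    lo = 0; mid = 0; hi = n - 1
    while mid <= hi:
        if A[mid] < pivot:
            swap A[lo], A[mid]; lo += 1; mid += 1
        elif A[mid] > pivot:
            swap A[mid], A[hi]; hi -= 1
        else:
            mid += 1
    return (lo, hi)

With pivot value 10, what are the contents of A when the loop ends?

lo=0 mid=0 hi=8
7<10: swap(0,0), lo=1 mid=1 ⇒ [7,10,10,6,6,10,7,7,10]
10=10: mid=2
10=10: mid=3
6<10: swap(1,3), lo=2 mid=4 ⇒ [7,6,10,10,6,10,7,7,10]
6<10: swap(2,4), lo=3 mid=5 ⇒ [7,6,6,10,10,10,7,7,10]
10=10: mid=6
7<10: swap(3,6), lo=4 mid=7 ⇒ [7,6,6,7,10,10,10,7,10]
7<10: swap(4,7), lo=5 mid=8 ⇒ [7,6,6,7,7,10,10,10,10]
10=10: mid=9
done. lo=5 hi=8; A=[7,6,6,7,7,10,10,10,10]

[7,6,6,7,7,10,10,10,10]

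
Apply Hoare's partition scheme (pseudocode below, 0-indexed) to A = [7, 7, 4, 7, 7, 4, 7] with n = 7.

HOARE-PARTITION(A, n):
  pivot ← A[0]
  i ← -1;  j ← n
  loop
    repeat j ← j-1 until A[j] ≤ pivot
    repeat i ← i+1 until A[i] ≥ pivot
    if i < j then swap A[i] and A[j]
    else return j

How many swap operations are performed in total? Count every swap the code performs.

pivot=7
j stops at 6 (7), i stops at 0 (7); swap ⇒ [7, 7, 4, 7, 7, 4, 7]
j stops at 5 (4), i stops at 1 (7); swap ⇒ [7, 4, 4, 7, 7, 7, 7]
j stops at 4 (7), i stops at 3 (7); swap ⇒ [7, 4, 4, 7, 7, 7, 7]
j stops at 3, i stops at 4; i≥j ⇒ return 3. A=[7, 4, 4, 7, 7, 7, 7]

3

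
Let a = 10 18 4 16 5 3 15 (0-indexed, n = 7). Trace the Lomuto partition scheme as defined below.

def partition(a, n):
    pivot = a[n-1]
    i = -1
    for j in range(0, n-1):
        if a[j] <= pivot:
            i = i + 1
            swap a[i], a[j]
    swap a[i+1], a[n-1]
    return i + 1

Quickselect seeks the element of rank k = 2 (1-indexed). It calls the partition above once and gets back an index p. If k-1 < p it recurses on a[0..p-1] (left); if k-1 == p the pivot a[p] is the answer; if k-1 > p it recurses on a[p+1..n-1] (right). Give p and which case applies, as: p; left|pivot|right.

4; left

pivot = a[6] = 15; i = -1
j=0: a[0]=10 ≤ 15 → i=0, swap a[0],a[0] (no change) → 10 18 4 16 5 3 15
j=1: a[1]=18 > 15 → no swap
j=2: a[2]=4 ≤ 15 → i=1, swap a[1],a[2] → 10 4 18 16 5 3 15
j=3: a[3]=16 > 15 → no swap
j=4: a[4]=5 ≤ 15 → i=2, swap a[2],a[4] → 10 4 5 16 18 3 15
j=5: a[5]=3 ≤ 15 → i=3, swap a[3],a[5] → 10 4 5 3 18 16 15
final swap a[4],a[6] → 10 4 5 3 15 16 18; return 4
p = 4; k-1 = 1 < 4 ⇒ left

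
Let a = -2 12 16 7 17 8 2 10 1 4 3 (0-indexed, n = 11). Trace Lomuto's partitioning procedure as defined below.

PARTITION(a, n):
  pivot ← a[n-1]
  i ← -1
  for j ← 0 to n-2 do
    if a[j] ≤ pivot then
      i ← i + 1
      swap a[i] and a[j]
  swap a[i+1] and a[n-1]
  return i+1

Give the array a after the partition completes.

pivot=3, i=-1
j=0: -2≤3, i=0, swap(0,0) ⇒ -2 12 16 7 17 8 2 10 1 4 3
j=1: 12>3, skip
j=2: 16>3, skip
j=3: 7>3, skip
j=4: 17>3, skip
j=5: 8>3, skip
j=6: 2≤3, i=1, swap(1,6) ⇒ -2 2 16 7 17 8 12 10 1 4 3
j=7: 10>3, skip
j=8: 1≤3, i=2, swap(2,8) ⇒ -2 2 1 7 17 8 12 10 16 4 3
j=9: 4>3, skip
swap(3,10) ⇒ -2 2 1 3 17 8 12 10 16 4 7; return 3

-2 2 1 3 17 8 12 10 16 4 7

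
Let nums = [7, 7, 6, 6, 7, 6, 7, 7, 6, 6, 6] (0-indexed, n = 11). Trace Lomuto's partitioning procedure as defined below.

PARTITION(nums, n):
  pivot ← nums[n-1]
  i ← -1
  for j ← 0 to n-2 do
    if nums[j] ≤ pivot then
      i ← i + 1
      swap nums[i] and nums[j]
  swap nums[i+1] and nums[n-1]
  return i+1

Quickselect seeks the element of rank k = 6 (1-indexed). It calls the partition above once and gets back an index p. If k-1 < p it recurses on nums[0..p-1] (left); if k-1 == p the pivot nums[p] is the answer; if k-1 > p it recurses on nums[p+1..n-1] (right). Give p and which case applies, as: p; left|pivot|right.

pivot=6, i=-1
j=0: 7>6, skip
j=1: 7>6, skip
j=2: 6≤6, i=0, swap(0,2) ⇒ [6, 7, 7, 6, 7, 6, 7, 7, 6, 6, 6]
j=3: 6≤6, i=1, swap(1,3) ⇒ [6, 6, 7, 7, 7, 6, 7, 7, 6, 6, 6]
j=4: 7>6, skip
j=5: 6≤6, i=2, swap(2,5) ⇒ [6, 6, 6, 7, 7, 7, 7, 7, 6, 6, 6]
j=6: 7>6, skip
j=7: 7>6, skip
j=8: 6≤6, i=3, swap(3,8) ⇒ [6, 6, 6, 6, 7, 7, 7, 7, 7, 6, 6]
j=9: 6≤6, i=4, swap(4,9) ⇒ [6, 6, 6, 6, 6, 7, 7, 7, 7, 7, 6]
swap(5,10) ⇒ [6, 6, 6, 6, 6, 6, 7, 7, 7, 7, 7]; return 5
p = 5; k-1 = 5 == 5 ⇒ pivot

5; pivot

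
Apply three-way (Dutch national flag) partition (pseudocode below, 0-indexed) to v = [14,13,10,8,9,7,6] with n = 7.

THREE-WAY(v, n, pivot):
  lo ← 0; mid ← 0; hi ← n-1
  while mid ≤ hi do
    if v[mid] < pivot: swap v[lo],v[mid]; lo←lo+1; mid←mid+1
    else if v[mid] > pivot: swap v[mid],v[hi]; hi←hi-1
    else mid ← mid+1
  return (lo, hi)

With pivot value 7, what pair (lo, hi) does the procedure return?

lo=0 mid=0 hi=6
14>7: swap(0,6), hi=5 ⇒ [6,13,10,8,9,7,14]
6<7: swap(0,0), lo=1 mid=1 ⇒ [6,13,10,8,9,7,14]
13>7: swap(1,5), hi=4 ⇒ [6,7,10,8,9,13,14]
7=7: mid=2
10>7: swap(2,4), hi=3 ⇒ [6,7,9,8,10,13,14]
9>7: swap(2,3), hi=2 ⇒ [6,7,8,9,10,13,14]
8>7: swap(2,2), hi=1 ⇒ [6,7,8,9,10,13,14]
done. lo=1 hi=1; v=[6,7,8,9,10,13,14]

(1, 1)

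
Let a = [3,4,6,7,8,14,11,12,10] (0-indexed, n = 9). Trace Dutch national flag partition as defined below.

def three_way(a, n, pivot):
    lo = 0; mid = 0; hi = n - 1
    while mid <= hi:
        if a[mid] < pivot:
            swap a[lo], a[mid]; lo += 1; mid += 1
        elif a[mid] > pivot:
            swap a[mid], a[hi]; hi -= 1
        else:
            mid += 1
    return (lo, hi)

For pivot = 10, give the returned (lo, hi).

(5, 5)

lo=0 mid=0 hi=8
3<10: swap(0,0), lo=1 mid=1 ⇒ [3,4,6,7,8,14,11,12,10]
4<10: swap(1,1), lo=2 mid=2 ⇒ [3,4,6,7,8,14,11,12,10]
6<10: swap(2,2), lo=3 mid=3 ⇒ [3,4,6,7,8,14,11,12,10]
7<10: swap(3,3), lo=4 mid=4 ⇒ [3,4,6,7,8,14,11,12,10]
8<10: swap(4,4), lo=5 mid=5 ⇒ [3,4,6,7,8,14,11,12,10]
14>10: swap(5,8), hi=7 ⇒ [3,4,6,7,8,10,11,12,14]
10=10: mid=6
11>10: swap(6,7), hi=6 ⇒ [3,4,6,7,8,10,12,11,14]
12>10: swap(6,6), hi=5 ⇒ [3,4,6,7,8,10,12,11,14]
done. lo=5 hi=5; a=[3,4,6,7,8,10,12,11,14]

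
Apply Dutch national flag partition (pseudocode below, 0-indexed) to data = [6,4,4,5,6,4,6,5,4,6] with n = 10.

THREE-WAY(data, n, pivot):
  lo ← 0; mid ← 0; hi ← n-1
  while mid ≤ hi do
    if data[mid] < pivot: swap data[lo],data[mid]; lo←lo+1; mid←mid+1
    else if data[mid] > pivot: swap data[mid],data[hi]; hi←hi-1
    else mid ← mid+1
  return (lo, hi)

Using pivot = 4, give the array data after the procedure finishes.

[4,4,4,4,6,6,5,5,6,6]

lo=0 mid=0 hi=9
6>4: swap(0,9), hi=8 ⇒ [6,4,4,5,6,4,6,5,4,6]
6>4: swap(0,8), hi=7 ⇒ [4,4,4,5,6,4,6,5,6,6]
4=4: mid=1
4=4: mid=2
4=4: mid=3
5>4: swap(3,7), hi=6 ⇒ [4,4,4,5,6,4,6,5,6,6]
5>4: swap(3,6), hi=5 ⇒ [4,4,4,6,6,4,5,5,6,6]
6>4: swap(3,5), hi=4 ⇒ [4,4,4,4,6,6,5,5,6,6]
4=4: mid=4
6>4: swap(4,4), hi=3 ⇒ [4,4,4,4,6,6,5,5,6,6]
done. lo=0 hi=3; data=[4,4,4,4,6,6,5,5,6,6]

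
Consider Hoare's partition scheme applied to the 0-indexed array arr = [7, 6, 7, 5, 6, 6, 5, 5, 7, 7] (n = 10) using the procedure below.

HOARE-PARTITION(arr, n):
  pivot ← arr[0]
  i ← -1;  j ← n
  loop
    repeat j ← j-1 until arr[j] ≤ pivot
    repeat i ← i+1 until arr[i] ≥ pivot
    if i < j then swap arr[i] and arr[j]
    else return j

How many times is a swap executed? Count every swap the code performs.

pivot=7
j stops at 9 (7), i stops at 0 (7); swap ⇒ [7, 6, 7, 5, 6, 6, 5, 5, 7, 7]
j stops at 8 (7), i stops at 2 (7); swap ⇒ [7, 6, 7, 5, 6, 6, 5, 5, 7, 7]
j stops at 7, i stops at 8; i≥j ⇒ return 7. arr=[7, 6, 7, 5, 6, 6, 5, 5, 7, 7]

2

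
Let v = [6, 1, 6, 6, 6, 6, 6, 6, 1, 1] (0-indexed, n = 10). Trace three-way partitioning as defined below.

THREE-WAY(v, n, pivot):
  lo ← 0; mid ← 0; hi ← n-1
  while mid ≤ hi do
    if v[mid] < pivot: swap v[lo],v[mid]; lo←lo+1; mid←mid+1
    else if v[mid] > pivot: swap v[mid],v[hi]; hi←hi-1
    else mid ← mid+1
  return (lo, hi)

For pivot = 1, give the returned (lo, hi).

pivot = 1; lo=0, mid=0, hi=9
v[mid]=6>1: swap v[0],v[9]; hi=8 → [1, 1, 6, 6, 6, 6, 6, 6, 1, 6]
v[mid]=1=1: mid=1
v[mid]=1=1: mid=2
v[mid]=6>1: swap v[2],v[8]; hi=7 → [1, 1, 1, 6, 6, 6, 6, 6, 6, 6]
v[mid]=1=1: mid=3
v[mid]=6>1: swap v[3],v[7]; hi=6 → [1, 1, 1, 6, 6, 6, 6, 6, 6, 6]
v[mid]=6>1: swap v[3],v[6]; hi=5 → [1, 1, 1, 6, 6, 6, 6, 6, 6, 6]
v[mid]=6>1: swap v[3],v[5]; hi=4 → [1, 1, 1, 6, 6, 6, 6, 6, 6, 6]
v[mid]=6>1: swap v[3],v[4]; hi=3 → [1, 1, 1, 6, 6, 6, 6, 6, 6, 6]
v[mid]=6>1: swap v[3],v[3]; hi=2 → [1, 1, 1, 6, 6, 6, 6, 6, 6, 6]
end: lo=0, hi=2; v = [1, 1, 1, 6, 6, 6, 6, 6, 6, 6]

(0, 2)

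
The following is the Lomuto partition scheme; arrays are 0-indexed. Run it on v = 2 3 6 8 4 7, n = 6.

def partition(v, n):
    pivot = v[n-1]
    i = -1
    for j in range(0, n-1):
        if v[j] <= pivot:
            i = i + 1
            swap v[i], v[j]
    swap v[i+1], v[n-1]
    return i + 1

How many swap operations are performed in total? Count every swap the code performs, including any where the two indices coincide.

5

pivot = v[5] = 7; i = -1
j=0: v[0]=2 ≤ 7 → i=0, swap v[0],v[0] (no change) → 2 3 6 8 4 7
j=1: v[1]=3 ≤ 7 → i=1, swap v[1],v[1] (no change) → 2 3 6 8 4 7
j=2: v[2]=6 ≤ 7 → i=2, swap v[2],v[2] (no change) → 2 3 6 8 4 7
j=3: v[3]=8 > 7 → no swap
j=4: v[4]=4 ≤ 7 → i=3, swap v[3],v[4] → 2 3 6 4 8 7
final swap v[4],v[5] → 2 3 6 4 7 8; return 4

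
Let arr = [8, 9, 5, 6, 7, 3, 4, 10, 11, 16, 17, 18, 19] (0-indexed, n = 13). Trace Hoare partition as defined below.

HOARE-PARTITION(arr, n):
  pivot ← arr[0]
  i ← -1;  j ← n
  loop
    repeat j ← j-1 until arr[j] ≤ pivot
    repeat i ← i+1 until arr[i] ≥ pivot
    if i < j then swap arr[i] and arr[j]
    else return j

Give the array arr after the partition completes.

pivot = arr[0] = 8; i = -1, j = 13
j→6 (arr[6]=4≤8), i→0 (arr[0]=8≥8); i<j, swap → [4, 9, 5, 6, 7, 3, 8, 10, 11, 16, 17, 18, 19]
j→5 (arr[5]=3≤8), i→1 (arr[1]=9≥8); i<j, swap → [4, 3, 5, 6, 7, 9, 8, 10, 11, 16, 17, 18, 19]
j→4, i→5; i≥j, return j=4. arr = [4, 3, 5, 6, 7, 9, 8, 10, 11, 16, 17, 18, 19]

[4, 3, 5, 6, 7, 9, 8, 10, 11, 16, 17, 18, 19]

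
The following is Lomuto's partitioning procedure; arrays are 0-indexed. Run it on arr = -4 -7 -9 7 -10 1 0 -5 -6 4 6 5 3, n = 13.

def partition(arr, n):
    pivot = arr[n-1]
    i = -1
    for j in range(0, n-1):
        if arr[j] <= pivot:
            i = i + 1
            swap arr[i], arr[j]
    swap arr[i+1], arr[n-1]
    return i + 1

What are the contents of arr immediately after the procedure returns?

-4 -7 -9 -10 1 0 -5 -6 3 4 6 5 7

pivot=3, i=-1
j=0: -4≤3, i=0, swap(0,0) ⇒ -4 -7 -9 7 -10 1 0 -5 -6 4 6 5 3
j=1: -7≤3, i=1, swap(1,1) ⇒ -4 -7 -9 7 -10 1 0 -5 -6 4 6 5 3
j=2: -9≤3, i=2, swap(2,2) ⇒ -4 -7 -9 7 -10 1 0 -5 -6 4 6 5 3
j=3: 7>3, skip
j=4: -10≤3, i=3, swap(3,4) ⇒ -4 -7 -9 -10 7 1 0 -5 -6 4 6 5 3
j=5: 1≤3, i=4, swap(4,5) ⇒ -4 -7 -9 -10 1 7 0 -5 -6 4 6 5 3
j=6: 0≤3, i=5, swap(5,6) ⇒ -4 -7 -9 -10 1 0 7 -5 -6 4 6 5 3
j=7: -5≤3, i=6, swap(6,7) ⇒ -4 -7 -9 -10 1 0 -5 7 -6 4 6 5 3
j=8: -6≤3, i=7, swap(7,8) ⇒ -4 -7 -9 -10 1 0 -5 -6 7 4 6 5 3
j=9: 4>3, skip
j=10: 6>3, skip
j=11: 5>3, skip
swap(8,12) ⇒ -4 -7 -9 -10 1 0 -5 -6 3 4 6 5 7; return 8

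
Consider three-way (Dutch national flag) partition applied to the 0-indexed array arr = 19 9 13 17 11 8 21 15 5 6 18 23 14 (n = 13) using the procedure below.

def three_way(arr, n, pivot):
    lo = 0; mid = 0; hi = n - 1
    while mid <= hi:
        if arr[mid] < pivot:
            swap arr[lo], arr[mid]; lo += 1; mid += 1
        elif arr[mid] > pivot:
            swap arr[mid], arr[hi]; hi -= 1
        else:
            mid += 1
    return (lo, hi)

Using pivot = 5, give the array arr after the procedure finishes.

lo=0 mid=0 hi=12
19>5: swap(0,12), hi=11 ⇒ 14 9 13 17 11 8 21 15 5 6 18 23 19
14>5: swap(0,11), hi=10 ⇒ 23 9 13 17 11 8 21 15 5 6 18 14 19
23>5: swap(0,10), hi=9 ⇒ 18 9 13 17 11 8 21 15 5 6 23 14 19
18>5: swap(0,9), hi=8 ⇒ 6 9 13 17 11 8 21 15 5 18 23 14 19
6>5: swap(0,8), hi=7 ⇒ 5 9 13 17 11 8 21 15 6 18 23 14 19
5=5: mid=1
9>5: swap(1,7), hi=6 ⇒ 5 15 13 17 11 8 21 9 6 18 23 14 19
15>5: swap(1,6), hi=5 ⇒ 5 21 13 17 11 8 15 9 6 18 23 14 19
21>5: swap(1,5), hi=4 ⇒ 5 8 13 17 11 21 15 9 6 18 23 14 19
8>5: swap(1,4), hi=3 ⇒ 5 11 13 17 8 21 15 9 6 18 23 14 19
11>5: swap(1,3), hi=2 ⇒ 5 17 13 11 8 21 15 9 6 18 23 14 19
17>5: swap(1,2), hi=1 ⇒ 5 13 17 11 8 21 15 9 6 18 23 14 19
13>5: swap(1,1), hi=0 ⇒ 5 13 17 11 8 21 15 9 6 18 23 14 19
done. lo=0 hi=0; arr=5 13 17 11 8 21 15 9 6 18 23 14 19

5 13 17 11 8 21 15 9 6 18 23 14 19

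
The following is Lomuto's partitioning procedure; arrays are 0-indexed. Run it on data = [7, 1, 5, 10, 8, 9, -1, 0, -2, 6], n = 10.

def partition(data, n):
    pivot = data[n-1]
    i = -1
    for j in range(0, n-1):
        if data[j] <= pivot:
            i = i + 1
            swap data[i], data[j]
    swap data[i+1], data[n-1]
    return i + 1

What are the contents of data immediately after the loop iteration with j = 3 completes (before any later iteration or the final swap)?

pivot = data[9] = 6; i = -1
j=0: data[0]=7 > 6 → no swap
j=1: data[1]=1 ≤ 6 → i=0, swap data[0],data[1] → [1, 7, 5, 10, 8, 9, -1, 0, -2, 6]
j=2: data[2]=5 ≤ 6 → i=1, swap data[1],data[2] → [1, 5, 7, 10, 8, 9, -1, 0, -2, 6]
j=3: data[3]=10 > 6 → no swap
(after j=3) data = [1, 5, 7, 10, 8, 9, -1, 0, -2, 6]

[1, 5, 7, 10, 8, 9, -1, 0, -2, 6]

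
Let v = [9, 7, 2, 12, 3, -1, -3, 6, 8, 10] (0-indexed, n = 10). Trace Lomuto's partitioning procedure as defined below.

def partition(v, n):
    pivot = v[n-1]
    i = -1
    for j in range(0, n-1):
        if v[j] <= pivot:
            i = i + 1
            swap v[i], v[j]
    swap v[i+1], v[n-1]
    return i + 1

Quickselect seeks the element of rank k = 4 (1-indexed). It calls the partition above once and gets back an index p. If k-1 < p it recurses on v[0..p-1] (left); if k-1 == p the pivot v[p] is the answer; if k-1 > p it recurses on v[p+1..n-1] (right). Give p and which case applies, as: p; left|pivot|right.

8; left

pivot=10, i=-1
j=0: 9≤10, i=0, swap(0,0) ⇒ [9, 7, 2, 12, 3, -1, -3, 6, 8, 10]
j=1: 7≤10, i=1, swap(1,1) ⇒ [9, 7, 2, 12, 3, -1, -3, 6, 8, 10]
j=2: 2≤10, i=2, swap(2,2) ⇒ [9, 7, 2, 12, 3, -1, -3, 6, 8, 10]
j=3: 12>10, skip
j=4: 3≤10, i=3, swap(3,4) ⇒ [9, 7, 2, 3, 12, -1, -3, 6, 8, 10]
j=5: -1≤10, i=4, swap(4,5) ⇒ [9, 7, 2, 3, -1, 12, -3, 6, 8, 10]
j=6: -3≤10, i=5, swap(5,6) ⇒ [9, 7, 2, 3, -1, -3, 12, 6, 8, 10]
j=7: 6≤10, i=6, swap(6,7) ⇒ [9, 7, 2, 3, -1, -3, 6, 12, 8, 10]
j=8: 8≤10, i=7, swap(7,8) ⇒ [9, 7, 2, 3, -1, -3, 6, 8, 12, 10]
swap(8,9) ⇒ [9, 7, 2, 3, -1, -3, 6, 8, 10, 12]; return 8
p = 8; k-1 = 3 < 8 ⇒ left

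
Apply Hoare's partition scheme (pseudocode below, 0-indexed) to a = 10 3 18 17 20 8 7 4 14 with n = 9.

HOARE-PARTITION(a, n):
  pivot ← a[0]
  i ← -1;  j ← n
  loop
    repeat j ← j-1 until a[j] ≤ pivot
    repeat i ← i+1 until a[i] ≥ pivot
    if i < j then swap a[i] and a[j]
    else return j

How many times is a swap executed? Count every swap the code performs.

pivot=10
j stops at 7 (4), i stops at 0 (10); swap ⇒ 4 3 18 17 20 8 7 10 14
j stops at 6 (7), i stops at 2 (18); swap ⇒ 4 3 7 17 20 8 18 10 14
j stops at 5 (8), i stops at 3 (17); swap ⇒ 4 3 7 8 20 17 18 10 14
j stops at 3, i stops at 4; i≥j ⇒ return 3. a=4 3 7 8 20 17 18 10 14

3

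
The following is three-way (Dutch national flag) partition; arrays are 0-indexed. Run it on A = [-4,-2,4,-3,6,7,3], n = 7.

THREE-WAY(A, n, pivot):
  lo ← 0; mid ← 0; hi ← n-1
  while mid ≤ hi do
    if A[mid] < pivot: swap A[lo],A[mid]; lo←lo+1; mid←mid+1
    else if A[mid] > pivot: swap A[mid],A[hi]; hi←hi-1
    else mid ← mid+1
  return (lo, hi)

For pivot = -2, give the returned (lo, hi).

pivot = -2; lo=0, mid=0, hi=6
A[mid]=-4<-2: swap A[0],A[0]; lo=1,mid=1 → [-4,-2,4,-3,6,7,3]
A[mid]=-2=-2: mid=2
A[mid]=4>-2: swap A[2],A[6]; hi=5 → [-4,-2,3,-3,6,7,4]
A[mid]=3>-2: swap A[2],A[5]; hi=4 → [-4,-2,7,-3,6,3,4]
A[mid]=7>-2: swap A[2],A[4]; hi=3 → [-4,-2,6,-3,7,3,4]
A[mid]=6>-2: swap A[2],A[3]; hi=2 → [-4,-2,-3,6,7,3,4]
A[mid]=-3<-2: swap A[1],A[2]; lo=2,mid=3 → [-4,-3,-2,6,7,3,4]
end: lo=2, hi=2; A = [-4,-3,-2,6,7,3,4]

(2, 2)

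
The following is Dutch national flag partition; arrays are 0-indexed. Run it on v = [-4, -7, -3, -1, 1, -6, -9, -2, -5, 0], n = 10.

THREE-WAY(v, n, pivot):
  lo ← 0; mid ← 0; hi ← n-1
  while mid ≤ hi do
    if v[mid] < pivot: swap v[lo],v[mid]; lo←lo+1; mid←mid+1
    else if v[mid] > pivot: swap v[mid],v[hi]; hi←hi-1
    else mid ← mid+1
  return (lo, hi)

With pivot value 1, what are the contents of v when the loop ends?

lo=0 mid=0 hi=9
-4<1: swap(0,0), lo=1 mid=1 ⇒ [-4, -7, -3, -1, 1, -6, -9, -2, -5, 0]
-7<1: swap(1,1), lo=2 mid=2 ⇒ [-4, -7, -3, -1, 1, -6, -9, -2, -5, 0]
-3<1: swap(2,2), lo=3 mid=3 ⇒ [-4, -7, -3, -1, 1, -6, -9, -2, -5, 0]
-1<1: swap(3,3), lo=4 mid=4 ⇒ [-4, -7, -3, -1, 1, -6, -9, -2, -5, 0]
1=1: mid=5
-6<1: swap(4,5), lo=5 mid=6 ⇒ [-4, -7, -3, -1, -6, 1, -9, -2, -5, 0]
-9<1: swap(5,6), lo=6 mid=7 ⇒ [-4, -7, -3, -1, -6, -9, 1, -2, -5, 0]
-2<1: swap(6,7), lo=7 mid=8 ⇒ [-4, -7, -3, -1, -6, -9, -2, 1, -5, 0]
-5<1: swap(7,8), lo=8 mid=9 ⇒ [-4, -7, -3, -1, -6, -9, -2, -5, 1, 0]
0<1: swap(8,9), lo=9 mid=10 ⇒ [-4, -7, -3, -1, -6, -9, -2, -5, 0, 1]
done. lo=9 hi=9; v=[-4, -7, -3, -1, -6, -9, -2, -5, 0, 1]

[-4, -7, -3, -1, -6, -9, -2, -5, 0, 1]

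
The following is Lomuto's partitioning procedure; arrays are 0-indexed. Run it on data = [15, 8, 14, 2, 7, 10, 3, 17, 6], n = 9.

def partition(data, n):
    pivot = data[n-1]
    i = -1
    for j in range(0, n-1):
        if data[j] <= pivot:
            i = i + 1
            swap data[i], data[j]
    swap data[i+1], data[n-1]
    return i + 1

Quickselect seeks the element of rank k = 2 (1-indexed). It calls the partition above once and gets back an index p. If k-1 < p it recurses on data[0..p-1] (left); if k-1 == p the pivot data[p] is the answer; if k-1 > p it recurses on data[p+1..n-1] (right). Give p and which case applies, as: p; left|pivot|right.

pivot = data[8] = 6; i = -1
j=0: data[0]=15 > 6 → no swap
j=1: data[1]=8 > 6 → no swap
j=2: data[2]=14 > 6 → no swap
j=3: data[3]=2 ≤ 6 → i=0, swap data[0],data[3] → [2, 8, 14, 15, 7, 10, 3, 17, 6]
j=4: data[4]=7 > 6 → no swap
j=5: data[5]=10 > 6 → no swap
j=6: data[6]=3 ≤ 6 → i=1, swap data[1],data[6] → [2, 3, 14, 15, 7, 10, 8, 17, 6]
j=7: data[7]=17 > 6 → no swap
final swap data[2],data[8] → [2, 3, 6, 15, 7, 10, 8, 17, 14]; return 2
p = 2; k-1 = 1 < 2 ⇒ left

2; left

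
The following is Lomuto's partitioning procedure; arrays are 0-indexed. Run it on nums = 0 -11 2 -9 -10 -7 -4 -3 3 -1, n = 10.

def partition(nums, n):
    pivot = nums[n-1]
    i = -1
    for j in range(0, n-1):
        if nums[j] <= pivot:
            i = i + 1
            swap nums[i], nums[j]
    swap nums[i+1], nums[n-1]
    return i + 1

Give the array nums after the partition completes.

-11 -9 -10 -7 -4 -3 -1 0 3 2

pivot = nums[9] = -1; i = -1
j=0: nums[0]=0 > -1 → no swap
j=1: nums[1]=-11 ≤ -1 → i=0, swap nums[0],nums[1] → -11 0 2 -9 -10 -7 -4 -3 3 -1
j=2: nums[2]=2 > -1 → no swap
j=3: nums[3]=-9 ≤ -1 → i=1, swap nums[1],nums[3] → -11 -9 2 0 -10 -7 -4 -3 3 -1
j=4: nums[4]=-10 ≤ -1 → i=2, swap nums[2],nums[4] → -11 -9 -10 0 2 -7 -4 -3 3 -1
j=5: nums[5]=-7 ≤ -1 → i=3, swap nums[3],nums[5] → -11 -9 -10 -7 2 0 -4 -3 3 -1
j=6: nums[6]=-4 ≤ -1 → i=4, swap nums[4],nums[6] → -11 -9 -10 -7 -4 0 2 -3 3 -1
j=7: nums[7]=-3 ≤ -1 → i=5, swap nums[5],nums[7] → -11 -9 -10 -7 -4 -3 2 0 3 -1
j=8: nums[8]=3 > -1 → no swap
final swap nums[6],nums[9] → -11 -9 -10 -7 -4 -3 -1 0 3 2; return 6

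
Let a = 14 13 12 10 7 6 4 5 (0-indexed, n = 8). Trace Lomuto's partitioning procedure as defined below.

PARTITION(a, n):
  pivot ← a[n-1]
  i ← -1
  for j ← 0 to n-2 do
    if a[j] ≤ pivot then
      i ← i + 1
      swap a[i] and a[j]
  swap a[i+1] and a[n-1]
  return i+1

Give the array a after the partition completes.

4 5 12 10 7 6 14 13

pivot=5, i=-1
j=0: 14>5, skip
j=1: 13>5, skip
j=2: 12>5, skip
j=3: 10>5, skip
j=4: 7>5, skip
j=5: 6>5, skip
j=6: 4≤5, i=0, swap(0,6) ⇒ 4 13 12 10 7 6 14 5
swap(1,7) ⇒ 4 5 12 10 7 6 14 13; return 1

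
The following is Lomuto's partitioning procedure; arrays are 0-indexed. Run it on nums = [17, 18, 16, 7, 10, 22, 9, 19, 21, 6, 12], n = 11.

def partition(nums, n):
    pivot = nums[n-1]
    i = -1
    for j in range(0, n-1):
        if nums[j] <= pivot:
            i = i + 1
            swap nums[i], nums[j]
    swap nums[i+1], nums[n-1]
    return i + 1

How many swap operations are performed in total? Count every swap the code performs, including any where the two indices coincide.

5

pivot=12, i=-1
j=0: 17>12, skip
j=1: 18>12, skip
j=2: 16>12, skip
j=3: 7≤12, i=0, swap(0,3) ⇒ [7, 18, 16, 17, 10, 22, 9, 19, 21, 6, 12]
j=4: 10≤12, i=1, swap(1,4) ⇒ [7, 10, 16, 17, 18, 22, 9, 19, 21, 6, 12]
j=5: 22>12, skip
j=6: 9≤12, i=2, swap(2,6) ⇒ [7, 10, 9, 17, 18, 22, 16, 19, 21, 6, 12]
j=7: 19>12, skip
j=8: 21>12, skip
j=9: 6≤12, i=3, swap(3,9) ⇒ [7, 10, 9, 6, 18, 22, 16, 19, 21, 17, 12]
swap(4,10) ⇒ [7, 10, 9, 6, 12, 22, 16, 19, 21, 17, 18]; return 4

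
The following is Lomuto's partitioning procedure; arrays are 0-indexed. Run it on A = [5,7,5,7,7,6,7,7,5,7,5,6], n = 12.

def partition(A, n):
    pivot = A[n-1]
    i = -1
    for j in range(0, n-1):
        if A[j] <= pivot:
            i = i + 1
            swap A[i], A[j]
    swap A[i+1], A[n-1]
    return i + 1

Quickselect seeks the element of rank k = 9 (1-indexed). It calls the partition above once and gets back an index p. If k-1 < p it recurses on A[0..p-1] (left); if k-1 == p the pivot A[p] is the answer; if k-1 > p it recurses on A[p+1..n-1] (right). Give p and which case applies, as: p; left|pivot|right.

pivot = A[11] = 6; i = -1
j=0: A[0]=5 ≤ 6 → i=0, swap A[0],A[0] (no change) → [5,7,5,7,7,6,7,7,5,7,5,6]
j=1: A[1]=7 > 6 → no swap
j=2: A[2]=5 ≤ 6 → i=1, swap A[1],A[2] → [5,5,7,7,7,6,7,7,5,7,5,6]
j=3: A[3]=7 > 6 → no swap
j=4: A[4]=7 > 6 → no swap
j=5: A[5]=6 ≤ 6 → i=2, swap A[2],A[5] → [5,5,6,7,7,7,7,7,5,7,5,6]
j=6: A[6]=7 > 6 → no swap
j=7: A[7]=7 > 6 → no swap
j=8: A[8]=5 ≤ 6 → i=3, swap A[3],A[8] → [5,5,6,5,7,7,7,7,7,7,5,6]
j=9: A[9]=7 > 6 → no swap
j=10: A[10]=5 ≤ 6 → i=4, swap A[4],A[10] → [5,5,6,5,5,7,7,7,7,7,7,6]
final swap A[5],A[11] → [5,5,6,5,5,6,7,7,7,7,7,7]; return 5
p = 5; k-1 = 8 > 5 ⇒ right

5; right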